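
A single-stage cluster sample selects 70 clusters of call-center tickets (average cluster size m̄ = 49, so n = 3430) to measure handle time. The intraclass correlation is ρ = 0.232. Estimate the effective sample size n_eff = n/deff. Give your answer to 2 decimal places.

282.63

deff = 1 + (49 − 1)·0.232 = 1 + 11.136 = 12.136.
n_eff = 3430 / 12.136 = 282.63.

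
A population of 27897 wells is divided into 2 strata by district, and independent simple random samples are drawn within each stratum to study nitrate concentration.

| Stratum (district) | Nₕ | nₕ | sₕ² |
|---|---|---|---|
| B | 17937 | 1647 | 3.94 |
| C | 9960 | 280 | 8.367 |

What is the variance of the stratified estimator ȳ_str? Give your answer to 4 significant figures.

Var(ȳ_str) = Σₕ Wₕ²(1 − fₕ)sₕ²/nₕ with Wₕ = Nₕ/N, N = 27897.
B: Wₕ = 0.64297236; term = 0.64297236²·(1 − 0.09182137)·3.94/1647 = 8.9816993 × 10^-4.
C: Wₕ = 0.35702764; term = 0.35702764²·(1 − 0.02811245)·8.367/280 = 0.0037019575.
Sum = 0.0046001274.

0.004600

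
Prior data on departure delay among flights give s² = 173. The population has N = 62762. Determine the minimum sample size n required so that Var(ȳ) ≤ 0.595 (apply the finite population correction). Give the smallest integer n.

290

Without fpc, n₀ = s²/D = 173/0.595 = 290.7563.
With fpc, (1 − n/N)·s²/n ≤ D requires n ≥ n₀/(1 + n₀/N) = 290.7563/(1 + 290.7563/62762) = 289.4155.
Rounding up, n = 290.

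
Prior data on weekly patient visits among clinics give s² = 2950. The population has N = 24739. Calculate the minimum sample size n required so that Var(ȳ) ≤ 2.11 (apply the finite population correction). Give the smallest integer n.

Without fpc, n₀ = s²/D = 2950/2.11 = 1398.1043.
With fpc, (1 − n/N)·s²/n ≤ D requires n ≥ n₀/(1 + n₀/N) = 1398.1043/(1 + 1398.1043/24739) = 1323.3181.
Rounding up, n = 1324.

1324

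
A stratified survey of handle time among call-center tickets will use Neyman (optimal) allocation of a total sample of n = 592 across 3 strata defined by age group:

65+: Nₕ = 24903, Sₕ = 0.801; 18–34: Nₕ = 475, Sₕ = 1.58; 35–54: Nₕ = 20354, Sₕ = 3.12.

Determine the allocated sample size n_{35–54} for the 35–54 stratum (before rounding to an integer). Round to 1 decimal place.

446.5

Neyman allocation: nₕ = n·NₕSₕ / Σⱼ NⱼSⱼ.
Σ NⱼSⱼ = 24903·0.801 + 475·1.58 + 20354·3.12 = 84202.283.
n_{35–54} = 592·20354·3.12 / 84202.283 = 446.5.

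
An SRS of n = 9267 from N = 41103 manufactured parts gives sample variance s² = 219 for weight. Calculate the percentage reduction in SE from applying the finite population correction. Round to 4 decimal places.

f = n/N = 9267/41103 = 0.22545800.
SE_no-fpc = √(s²/n) = 0.15372782; SE_fpc = √((1−f)s²/n) = 0.13529289.
Ratio = √(1−f) = 0.88008068. Reduction = 100·(1 − 0.88008068) = 11.9919%.

11.9919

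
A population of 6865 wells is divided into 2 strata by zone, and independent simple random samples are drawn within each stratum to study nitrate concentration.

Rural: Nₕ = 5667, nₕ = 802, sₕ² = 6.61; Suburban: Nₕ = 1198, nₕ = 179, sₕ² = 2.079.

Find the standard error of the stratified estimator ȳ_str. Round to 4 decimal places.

0.0716

Var(ȳ_str) = Σₕ Wₕ²(1 − fₕ)sₕ²/nₕ with Wₕ = Nₕ/N, N = 6865.
Rural: Wₕ = 0.82549162; term = 0.82549162²·(1 − 0.14152109)·6.61/802 = 0.0048214988.
Suburban: Wₕ = 0.17450838; term = 0.17450838²·(1 − 0.14941569)·2.079/179 = 3.0085094 × 10^-4.
Sum = 0.0051223497.
SE = √(0.0051223497) = 0.0716.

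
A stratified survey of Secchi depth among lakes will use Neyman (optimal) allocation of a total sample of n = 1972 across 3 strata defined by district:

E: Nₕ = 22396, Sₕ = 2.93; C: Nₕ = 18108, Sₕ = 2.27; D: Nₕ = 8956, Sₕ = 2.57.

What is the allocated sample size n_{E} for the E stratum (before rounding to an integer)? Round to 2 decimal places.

Neyman allocation: nₕ = n·NₕSₕ / Σⱼ NⱼSⱼ.
Σ NⱼSⱼ = 22396·2.93 + 18108·2.27 + 8956·2.57 = 129742.36.
n_{E} = 1972·22396·2.93 / 129742.36 = 997.39.

997.39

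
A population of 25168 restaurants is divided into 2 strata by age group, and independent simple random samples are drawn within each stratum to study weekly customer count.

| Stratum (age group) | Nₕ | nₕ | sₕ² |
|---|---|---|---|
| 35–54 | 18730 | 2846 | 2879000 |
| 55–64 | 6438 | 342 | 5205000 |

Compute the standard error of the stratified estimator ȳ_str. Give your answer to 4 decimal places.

Var(ȳ_str) = Σₕ Wₕ²(1 − fₕ)sₕ²/nₕ with Wₕ = Nₕ/N, N = 25168.
35–54: Wₕ = 0.74419898; term = 0.74419898²·(1 − 0.15194875)·2879000/2846 = 475.12405.
55–64: Wₕ = 0.25580102; term = 0.25580102²·(1 − 0.05312209)·5205000/342 = 942.95973.
Sum = 1418.0838.
SE = √(1418.0838) = 37.6575.

37.6575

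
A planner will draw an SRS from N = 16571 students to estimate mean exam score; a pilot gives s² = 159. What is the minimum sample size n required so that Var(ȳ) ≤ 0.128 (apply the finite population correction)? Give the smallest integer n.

1156

Without fpc, n₀ = s²/D = 159/0.128 = 1242.1875.
With fpc, (1 − n/N)·s²/n ≤ D requires n ≥ n₀/(1 + n₀/N) = 1242.1875/(1 + 1242.1875/16571) = 1155.5646.
Rounding up, n = 1156.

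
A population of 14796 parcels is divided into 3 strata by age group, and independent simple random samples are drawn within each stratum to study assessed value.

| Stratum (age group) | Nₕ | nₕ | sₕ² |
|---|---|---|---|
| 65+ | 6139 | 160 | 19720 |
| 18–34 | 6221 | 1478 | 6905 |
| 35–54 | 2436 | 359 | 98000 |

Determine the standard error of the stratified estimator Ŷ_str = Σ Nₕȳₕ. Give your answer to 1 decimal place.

Var(Ŷ_str) = Σₕ Nₕ²(1 − fₕ)sₕ²/nₕ.
65+: 6139²·(1 − 160/6139)·19720/160 = 4.5239012 × 10^9.
18–34: 6221²·(1 − 1478/6221)·6905/1478 = 1.3784867 × 10^8.
35–54: 2436²·(1 − 359/2436)·98000/359 = 1.3811645 × 10^9.
Sum = 6.0429144 × 10^9.
SE = √(6.0429144 × 10^9) = 77736.2.

77736.2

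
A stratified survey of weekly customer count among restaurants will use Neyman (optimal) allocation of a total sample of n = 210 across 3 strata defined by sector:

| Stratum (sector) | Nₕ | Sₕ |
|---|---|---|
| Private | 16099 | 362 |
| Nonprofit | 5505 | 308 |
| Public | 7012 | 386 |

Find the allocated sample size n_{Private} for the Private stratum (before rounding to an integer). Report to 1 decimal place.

119.6

Neyman allocation: nₕ = n·NₕSₕ / Σⱼ NⱼSⱼ.
Σ NⱼSⱼ = 16099·362 + 5505·308 + 7012·386 = 1.023001 × 10^7.
n_{Private} = 210·16099·362 / (1.023001 × 10^7) = 119.6.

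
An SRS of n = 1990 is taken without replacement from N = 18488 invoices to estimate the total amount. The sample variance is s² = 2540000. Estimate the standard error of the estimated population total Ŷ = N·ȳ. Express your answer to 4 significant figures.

Var(Ŷ) = N²·Var(ȳ) = N²·(1 − n/N)·s²/n.
f = 1990/18488 = 0.10763739; Var(ȳ) = 0.89236261·2540000/1990 = 1138.9955.
Var(Ŷ) = 18488² · 1138.9955 = 3.8931566 × 10^11.
SE(Ŷ) = √(3.8931566 × 10^11) = 624000.

624000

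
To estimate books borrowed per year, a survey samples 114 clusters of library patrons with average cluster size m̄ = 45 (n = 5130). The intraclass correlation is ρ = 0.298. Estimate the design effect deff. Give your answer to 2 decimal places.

deff = 1 + (45 − 1)·0.298 = 1 + 13.112 = 14.112.

14.11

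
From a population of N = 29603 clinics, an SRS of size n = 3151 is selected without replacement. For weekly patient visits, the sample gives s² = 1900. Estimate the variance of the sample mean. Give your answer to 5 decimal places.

Under SRS without replacement, Var(ȳ) = (1 − f)·s²/n with f = n/N = 3151/29603 = 0.10644191.
Var(ȳ) = (1 − 0.10644191)·1900/3151 = 0.89355809·0.60298318 = 0.5388005.

0.53880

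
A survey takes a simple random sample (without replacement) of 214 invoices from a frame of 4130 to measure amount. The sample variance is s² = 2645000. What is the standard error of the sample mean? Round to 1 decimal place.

Under SRS without replacement, Var(ȳ) = (1 − f)·s²/n with f = n/N = 214/4130 = 0.05181598.
Var(ȳ) = (1 − 0.05181598)·2645000/214 = 0.94818402·12359.813 = 11719.377.
SE(ȳ) = √(11719.377) = 108.3.

108.3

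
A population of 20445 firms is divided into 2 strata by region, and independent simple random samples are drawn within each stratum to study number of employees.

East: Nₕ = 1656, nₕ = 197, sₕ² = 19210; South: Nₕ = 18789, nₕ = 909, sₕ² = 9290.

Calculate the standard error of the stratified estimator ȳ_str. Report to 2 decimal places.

Var(ȳ_str) = Σₕ Wₕ²(1 − fₕ)sₕ²/nₕ with Wₕ = Nₕ/N, N = 20445.
East: Wₕ = 0.08099780; term = 0.08099780²·(1 − 0.11896135)·19210/197 = 0.56364094.
South: Wₕ = 0.91900220; term = 0.91900220²·(1 − 0.04837937)·9290/909 = 8.2138881.
Sum = 8.777529.
SE = √(8.777529) = 2.96.

2.96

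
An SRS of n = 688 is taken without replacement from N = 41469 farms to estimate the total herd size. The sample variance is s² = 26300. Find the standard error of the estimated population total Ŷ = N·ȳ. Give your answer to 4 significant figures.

Var(Ŷ) = N²·Var(ȳ) = N²·(1 − n/N)·s²/n.
f = 688/41469 = 0.01659071; Var(ȳ) = 0.98340929·26300/688 = 37.592536.
Var(Ŷ) = 41469² · 37.592536 = 6.4647056 × 10^10.
SE(Ŷ) = √(6.4647056 × 10^10) = 254300.

254300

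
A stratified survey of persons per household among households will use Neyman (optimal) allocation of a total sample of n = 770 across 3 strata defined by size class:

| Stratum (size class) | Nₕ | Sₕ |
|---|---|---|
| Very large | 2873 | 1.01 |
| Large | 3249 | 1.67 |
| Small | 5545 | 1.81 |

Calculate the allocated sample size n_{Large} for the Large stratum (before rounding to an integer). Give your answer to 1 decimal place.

Neyman allocation: nₕ = n·NₕSₕ / Σⱼ NⱼSⱼ.
Σ NⱼSⱼ = 2873·1.01 + 3249·1.67 + 5545·1.81 = 18364.01.
n_{Large} = 770·3249·1.67 / 18364.01 = 227.5.

227.5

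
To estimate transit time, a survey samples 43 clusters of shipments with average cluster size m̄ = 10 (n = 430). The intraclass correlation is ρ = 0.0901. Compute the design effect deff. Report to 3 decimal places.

deff = 1 + (10 − 1)·0.0901 = 1 + 0.8109 = 1.8109.

1.811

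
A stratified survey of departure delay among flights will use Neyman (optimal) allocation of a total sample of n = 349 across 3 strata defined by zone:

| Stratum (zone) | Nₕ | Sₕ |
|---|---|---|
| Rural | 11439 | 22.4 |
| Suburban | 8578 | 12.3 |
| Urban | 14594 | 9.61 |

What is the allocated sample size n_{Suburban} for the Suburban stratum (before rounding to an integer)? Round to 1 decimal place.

Neyman allocation: nₕ = n·NₕSₕ / Σⱼ NⱼSⱼ.
Σ NⱼSⱼ = 11439·22.4 + 8578·12.3 + 14594·9.61 = 501991.34.
n_{Suburban} = 349·8578·12.3 / 501991.34 = 73.4.

73.4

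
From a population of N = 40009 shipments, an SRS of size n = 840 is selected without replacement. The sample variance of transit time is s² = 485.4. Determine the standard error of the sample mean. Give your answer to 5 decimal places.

Under SRS without replacement, Var(ȳ) = (1 − f)·s²/n with f = n/N = 840/40009 = 0.02099528.
Var(ȳ) = (1 − 0.02099528)·485.4/840 = 0.97900472·0.57785714 = 0.56572487.
SE(ȳ) = √(0.56572487) = 0.75215.

0.75215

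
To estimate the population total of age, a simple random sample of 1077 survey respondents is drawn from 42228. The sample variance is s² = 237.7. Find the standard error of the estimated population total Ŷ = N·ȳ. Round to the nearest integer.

Var(Ŷ) = N²·Var(ȳ) = N²·(1 − n/N)·s²/n.
f = 1077/42228 = 0.02550440; Var(ȳ) = 0.97449560·237.7/1077 = 0.2150767.
Var(Ŷ) = 42228² · 0.2150767 = 3.8352563 × 10^8.
SE(Ŷ) = √(3.8352563 × 10^8) = 19584.

19584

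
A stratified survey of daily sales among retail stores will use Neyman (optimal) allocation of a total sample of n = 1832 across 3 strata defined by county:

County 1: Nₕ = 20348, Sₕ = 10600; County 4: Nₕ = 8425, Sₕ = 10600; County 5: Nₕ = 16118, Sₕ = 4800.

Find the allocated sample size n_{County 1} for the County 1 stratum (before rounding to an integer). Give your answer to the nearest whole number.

Neyman allocation: nₕ = n·NₕSₕ / Σⱼ NⱼSⱼ.
Σ NⱼSⱼ = 20348·10600 + 8425·10600 + 16118·4800 = 3.823602 × 10^8.
n_{County 1} = 1832·20348·10600 / (3.823602 × 10^8) = 1033.

1033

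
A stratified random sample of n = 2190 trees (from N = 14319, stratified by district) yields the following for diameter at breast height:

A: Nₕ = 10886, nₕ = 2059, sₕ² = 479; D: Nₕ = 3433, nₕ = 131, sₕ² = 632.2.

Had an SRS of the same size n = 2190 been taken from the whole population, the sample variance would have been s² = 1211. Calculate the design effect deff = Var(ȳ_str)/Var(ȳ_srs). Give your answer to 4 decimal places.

0.8024

Var(ȳ_str) = Σ Wₕ²(1−fₕ)sₕ²/nₕ with Wₕ = Nₕ/14319:
  A: (10886/14319)²·(1−2059/10886)·479/2059 = 0.1090273
  D: (3433/14319)²·(1−131/3433)·632.2/131 = 0.26681405
  → Var(ȳ_str) = 0.37584135.
Var(ȳ_srs) = (1 − 2190/14319)·1211/2190 = 0.46839509.
deff = 0.37584135 / 0.46839509 = 0.8024.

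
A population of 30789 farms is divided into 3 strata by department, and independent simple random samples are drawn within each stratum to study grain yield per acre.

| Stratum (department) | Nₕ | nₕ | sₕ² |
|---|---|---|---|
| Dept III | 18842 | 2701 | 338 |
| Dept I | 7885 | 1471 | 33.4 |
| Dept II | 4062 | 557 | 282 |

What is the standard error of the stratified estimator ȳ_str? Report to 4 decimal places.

0.2213

Var(ȳ_str) = Σₕ Wₕ²(1 − fₕ)sₕ²/nₕ with Wₕ = Nₕ/N, N = 30789.
Dept III: Wₕ = 0.61197181; term = 0.61197181²·(1 − 0.14334996)·338/2701 = 0.040147489.
Dept I: Wₕ = 0.25609796; term = 0.25609796²·(1 − 0.18655675)·33.4/1471 = 0.0012113601.
Dept II: Wₕ = 0.13193023; term = 0.13193023²·(1 − 0.13712457)·282/557 = 0.0076038.
Sum = 0.048962649.
SE = √(0.048962649) = 0.2213.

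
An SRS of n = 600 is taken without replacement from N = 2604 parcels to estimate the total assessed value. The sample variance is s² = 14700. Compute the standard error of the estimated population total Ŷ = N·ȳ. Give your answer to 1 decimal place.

Var(Ŷ) = N²·Var(ȳ) = N²·(1 − n/N)·s²/n.
f = 600/2604 = 0.23041475; Var(ȳ) = 0.76958525·14700/600 = 18.854839.
Var(Ŷ) = 2604² · 18.854839 = 1.2785119 × 10^8.
SE(Ŷ) = √(1.2785119 × 10^8) = 11307.1.

11307.1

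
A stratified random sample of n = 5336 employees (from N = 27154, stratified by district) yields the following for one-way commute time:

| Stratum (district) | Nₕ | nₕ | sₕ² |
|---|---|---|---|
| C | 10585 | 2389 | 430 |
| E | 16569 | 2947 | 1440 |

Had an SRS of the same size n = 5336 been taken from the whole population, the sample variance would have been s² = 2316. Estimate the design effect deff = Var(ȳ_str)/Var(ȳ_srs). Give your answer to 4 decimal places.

0.4896

Var(ȳ_str) = Σ Wₕ²(1−fₕ)sₕ²/nₕ with Wₕ = Nₕ/27154:
  C: (10585/27154)²·(1−2389/10585)·430/2389 = 0.021177637
  E: (16569/27154)²·(1−2947/16569)·1440/2947 = 0.14957255
  → Var(ȳ_str) = 0.17075019.
Var(ȳ_srs) = (1 − 5336/27154)·2316/5336 = 0.34874168.
deff = 0.17075019 / 0.34874168 = 0.4896.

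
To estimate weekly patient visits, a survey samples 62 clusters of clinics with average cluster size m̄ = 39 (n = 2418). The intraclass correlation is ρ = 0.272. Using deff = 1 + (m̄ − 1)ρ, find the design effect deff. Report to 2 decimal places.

deff = 1 + (39 − 1)·0.272 = 1 + 10.336 = 11.336.

11.34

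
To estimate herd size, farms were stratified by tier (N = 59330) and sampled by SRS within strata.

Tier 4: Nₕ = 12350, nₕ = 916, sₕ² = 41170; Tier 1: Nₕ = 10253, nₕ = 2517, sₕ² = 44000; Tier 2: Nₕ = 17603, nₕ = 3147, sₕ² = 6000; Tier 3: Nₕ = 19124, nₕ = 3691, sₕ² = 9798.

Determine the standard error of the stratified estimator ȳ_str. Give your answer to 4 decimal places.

1.5992

Var(ȳ_str) = Σₕ Wₕ²(1 − fₕ)sₕ²/nₕ with Wₕ = Nₕ/N, N = 59330.
Tier 4: Wₕ = 0.20815776; term = 0.20815776²·(1 − 0.07417004)·41170/916 = 1.8030254.
Tier 1: Wₕ = 0.17281308; term = 0.17281308²·(1 − 0.24548913)·44000/2517 = 0.393902.
Tier 2: Wₕ = 0.29669644; term = 0.29669644²·(1 − 0.17877634)·6000/3147 = 0.13782901.
Tier 3: Wₕ = 0.32233272; term = 0.32233272²·(1 − 0.19300356)·9798/3691 = 0.22257367.
Sum = 2.5573301.
SE = √(2.5573301) = 1.5992.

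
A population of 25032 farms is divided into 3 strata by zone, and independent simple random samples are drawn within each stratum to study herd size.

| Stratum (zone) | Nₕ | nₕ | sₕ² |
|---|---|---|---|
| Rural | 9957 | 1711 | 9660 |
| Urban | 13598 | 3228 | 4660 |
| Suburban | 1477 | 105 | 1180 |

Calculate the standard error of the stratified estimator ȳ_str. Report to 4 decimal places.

1.0493

Var(ȳ_str) = Σₕ Wₕ²(1 − fₕ)sₕ²/nₕ with Wₕ = Nₕ/N, N = 25032.
Rural: Wₕ = 0.39777085; term = 0.39777085²·(1 − 0.17183891)·9660/1711 = 0.73978897.
Urban: Wₕ = 0.54322467; term = 0.54322467²·(1 − 0.23738785)·4660/3228 = 0.3248741.
Suburban: Wₕ = 0.05900447; term = 0.05900447²·(1 − 0.07109005)·1180/105 = 0.036344292.
Sum = 1.1010074.
SE = √(1.1010074) = 1.0493.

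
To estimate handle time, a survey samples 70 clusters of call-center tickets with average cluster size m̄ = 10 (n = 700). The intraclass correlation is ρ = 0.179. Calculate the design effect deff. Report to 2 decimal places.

2.61

deff = 1 + (10 − 1)·0.179 = 1 + 1.611 = 2.611.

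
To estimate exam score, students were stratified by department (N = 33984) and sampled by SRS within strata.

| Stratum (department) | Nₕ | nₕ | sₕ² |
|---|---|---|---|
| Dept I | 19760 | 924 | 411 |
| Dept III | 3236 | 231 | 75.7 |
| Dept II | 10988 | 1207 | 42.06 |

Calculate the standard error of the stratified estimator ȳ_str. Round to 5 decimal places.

Var(ȳ_str) = Σₕ Wₕ²(1 − fₕ)sₕ²/nₕ with Wₕ = Nₕ/N, N = 33984.
Dept I: Wₕ = 0.58145009; term = 0.58145009²·(1 − 0.04676113)·411/924 = 0.1433496.
Dept III: Wₕ = 0.09522128; term = 0.09522128²·(1 − 0.07138443)·75.7/231 = 0.00275923.
Dept II: Wₕ = 0.32332863; term = 0.32332863²·(1 − 0.10984711)·42.06/1207 = 0.0032427608.
Sum = 0.14935159.
SE = √(0.14935159) = 0.38646.

0.38646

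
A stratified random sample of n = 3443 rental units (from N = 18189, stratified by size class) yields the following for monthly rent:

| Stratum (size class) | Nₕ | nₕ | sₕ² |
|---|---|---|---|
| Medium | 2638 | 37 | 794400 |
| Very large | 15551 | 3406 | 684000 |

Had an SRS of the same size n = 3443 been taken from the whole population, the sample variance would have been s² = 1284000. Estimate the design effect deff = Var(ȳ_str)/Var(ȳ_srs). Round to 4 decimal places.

Var(ȳ_str) = Σ Wₕ²(1−fₕ)sₕ²/nₕ with Wₕ = Nₕ/18189:
  Medium: (2638/18189)²·(1−37/2638)·794400/37 = 445.28187
  Very large: (15551/18189)²·(1−3406/15551)·684000/3406 = 114.64356
  → Var(ȳ_str) = 559.92543.
Var(ȳ_srs) = (1 − 3443/18189)·1284000/3443 = 302.33847.
deff = 559.92543 / 302.33847 = 1.8520.

1.8520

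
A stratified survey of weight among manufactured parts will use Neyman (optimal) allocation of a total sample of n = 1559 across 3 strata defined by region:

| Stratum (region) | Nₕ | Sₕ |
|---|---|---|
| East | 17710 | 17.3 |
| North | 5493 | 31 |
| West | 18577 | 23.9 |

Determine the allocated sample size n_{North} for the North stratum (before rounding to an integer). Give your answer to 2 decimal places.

288.35

Neyman allocation: nₕ = n·NₕSₕ / Σⱼ NⱼSⱼ.
Σ NⱼSⱼ = 17710·17.3 + 5493·31 + 18577·23.9 = 920656.3.
n_{North} = 1559·5493·31 / 920656.3 = 288.35.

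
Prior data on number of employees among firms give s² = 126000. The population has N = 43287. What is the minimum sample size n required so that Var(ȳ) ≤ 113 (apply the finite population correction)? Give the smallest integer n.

Without fpc, n₀ = s²/D = 126000/113 = 1115.0442.
With fpc, (1 − n/N)·s²/n ≤ D requires n ≥ n₀/(1 + n₀/N) = 1115.0442/(1 + 1115.0442/43287) = 1087.0427.
Rounding up, n = 1088.

1088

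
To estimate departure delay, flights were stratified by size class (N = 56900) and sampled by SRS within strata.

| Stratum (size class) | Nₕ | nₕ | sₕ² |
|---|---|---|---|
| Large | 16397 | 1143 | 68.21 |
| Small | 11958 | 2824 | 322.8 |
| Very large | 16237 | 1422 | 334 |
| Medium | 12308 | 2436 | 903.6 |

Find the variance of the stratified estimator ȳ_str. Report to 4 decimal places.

Var(ȳ_str) = Σₕ Wₕ²(1 − fₕ)sₕ²/nₕ with Wₕ = Nₕ/N, N = 56900.
Large: Wₕ = 0.28817223; term = 0.28817223²·(1 − 0.06970787)·68.21/1143 = 0.0046102601.
Small: Wₕ = 0.21015817; term = 0.21015817²·(1 − 0.23615989)·322.8/2824 = 0.0038562382.
Very large: Wₕ = 0.28536028; term = 0.28536028²·(1 − 0.08757775)·334/1422 = 0.01745138.
Medium: Wₕ = 0.21630931; term = 0.21630931²·(1 − 0.19792005)·903.6/2436 = 0.013920891.
Sum = 0.039838769.

0.0398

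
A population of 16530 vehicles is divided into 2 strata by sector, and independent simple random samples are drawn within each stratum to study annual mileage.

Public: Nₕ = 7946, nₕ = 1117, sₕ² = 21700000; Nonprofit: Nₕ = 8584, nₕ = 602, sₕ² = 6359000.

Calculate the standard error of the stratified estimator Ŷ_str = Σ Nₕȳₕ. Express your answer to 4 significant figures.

Var(Ŷ_str) = Σₕ Nₕ²(1 − fₕ)sₕ²/nₕ.
Public: 7946²·(1 − 1117/7946)·21700000/1117 = 1.0541738 × 10^12.
Nonprofit: 8584²·(1 − 602/8584)·6359000/602 = 7.2375865 × 10^11.
Sum = 1.7779325 × 10^12.
SE = √(1.7779325 × 10^12) = 1.333 × 10^6.

1.333 × 10^6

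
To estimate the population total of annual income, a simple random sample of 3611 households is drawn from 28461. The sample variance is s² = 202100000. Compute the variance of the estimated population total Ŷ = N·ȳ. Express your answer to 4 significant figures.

3.958 × 10^13

Var(Ŷ) = N²·Var(ȳ) = N²·(1 − n/N)·s²/n.
f = 3611/28461 = 0.12687537; Var(ȳ) = 0.87312463·202100000/3611 = 48866.931.
Var(Ŷ) = 28461² · 48866.931 = 3.9583608 × 10^13.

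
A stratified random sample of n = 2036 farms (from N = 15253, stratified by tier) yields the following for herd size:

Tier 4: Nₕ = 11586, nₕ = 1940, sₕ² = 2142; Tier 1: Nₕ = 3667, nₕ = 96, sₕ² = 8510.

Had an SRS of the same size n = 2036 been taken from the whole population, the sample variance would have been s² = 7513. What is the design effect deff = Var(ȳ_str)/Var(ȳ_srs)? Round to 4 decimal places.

1.7263

Var(ȳ_str) = Σ Wₕ²(1−fₕ)sₕ²/nₕ with Wₕ = Nₕ/15253:
  Tier 4: (11586/15253)²·(1−1940/11586)·2142/1940 = 0.53038102
  Tier 1: (3667/15253)²·(1−96/3667)·8510/96 = 4.9894026
  → Var(ȳ_str) = 5.5197836.
Var(ȳ_srs) = (1 − 2036/15253)·7513/2036 = 3.1975197.
deff = 5.5197836 / 3.1975197 = 1.7263.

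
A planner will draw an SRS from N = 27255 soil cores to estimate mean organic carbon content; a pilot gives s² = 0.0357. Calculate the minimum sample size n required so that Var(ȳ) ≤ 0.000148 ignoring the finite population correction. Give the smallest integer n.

Without fpc, n₀ = s²/D = 0.0357/0.000148 = 241.2162.
Rounding up, n = 242.

242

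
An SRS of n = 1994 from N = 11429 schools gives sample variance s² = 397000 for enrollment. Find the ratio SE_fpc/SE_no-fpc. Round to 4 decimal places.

0.9086

f = n/N = 1994/11429 = 0.17446846.
SE_no-fpc = √(s²/n) = 14.110184; SE_fpc = √((1−f)s²/n) = 12.820339.
Ratio = √(1−f) = 0.90858766.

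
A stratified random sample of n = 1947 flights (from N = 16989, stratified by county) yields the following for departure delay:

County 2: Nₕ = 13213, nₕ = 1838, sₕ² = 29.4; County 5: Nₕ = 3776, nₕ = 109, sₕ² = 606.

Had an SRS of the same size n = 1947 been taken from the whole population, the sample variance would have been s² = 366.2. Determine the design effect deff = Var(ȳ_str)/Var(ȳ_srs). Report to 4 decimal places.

Var(ȳ_str) = Σ Wₕ²(1−fₕ)sₕ²/nₕ with Wₕ = Nₕ/16989:
  County 2: (13213/16989)²·(1−1838/13213)·29.4/1838 = 0.0083295019
  County 5: (3776/16989)²·(1−109/3776)·606/109 = 0.26671865
  → Var(ȳ_str) = 0.27504815.
Var(ȳ_srs) = (1 − 1947/16989)·366.2/1947 = 0.16652911.
deff = 0.27504815 / 0.16652911 = 1.6517.

1.6517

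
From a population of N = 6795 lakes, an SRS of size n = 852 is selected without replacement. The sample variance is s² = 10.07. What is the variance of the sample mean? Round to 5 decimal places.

0.01034

Under SRS without replacement, Var(ȳ) = (1 − f)·s²/n with f = n/N = 852/6795 = 0.12538631.
Var(ȳ) = (1 − 0.12538631)·10.07/852 = 0.87461369·0.011819249 = 0.010337277.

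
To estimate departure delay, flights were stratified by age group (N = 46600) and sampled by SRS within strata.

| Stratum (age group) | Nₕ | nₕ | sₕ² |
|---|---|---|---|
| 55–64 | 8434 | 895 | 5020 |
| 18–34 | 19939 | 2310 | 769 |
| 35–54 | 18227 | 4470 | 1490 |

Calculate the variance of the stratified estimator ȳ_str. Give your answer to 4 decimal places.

Var(ȳ_str) = Σₕ Wₕ²(1 − fₕ)sₕ²/nₕ with Wₕ = Nₕ/N, N = 46600.
55–64: Wₕ = 0.18098712; term = 0.18098712²·(1 − 0.10611809)·5020/895 = 0.1642314.
18–34: Wₕ = 0.42787554; term = 0.42787554²·(1 − 0.11585335)·769/2310 = 0.053885706.
35–54: Wₕ = 0.39113734; term = 0.39113734²·(1 − 0.24524058)·1490/4470 = 0.038489817.
Sum = 0.25660692.

0.2566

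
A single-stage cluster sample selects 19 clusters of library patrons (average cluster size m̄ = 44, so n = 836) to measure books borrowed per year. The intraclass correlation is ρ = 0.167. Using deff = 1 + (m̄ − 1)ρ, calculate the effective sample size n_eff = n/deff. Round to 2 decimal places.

102.19

deff = 1 + (44 − 1)·0.167 = 1 + 7.181 = 8.181.
n_eff = 836 / 8.181 = 102.19.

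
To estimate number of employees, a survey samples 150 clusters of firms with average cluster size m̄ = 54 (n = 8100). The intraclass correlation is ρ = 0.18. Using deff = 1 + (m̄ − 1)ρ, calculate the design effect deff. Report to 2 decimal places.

deff = 1 + (54 − 1)·0.18 = 1 + 9.54 = 10.54.

10.54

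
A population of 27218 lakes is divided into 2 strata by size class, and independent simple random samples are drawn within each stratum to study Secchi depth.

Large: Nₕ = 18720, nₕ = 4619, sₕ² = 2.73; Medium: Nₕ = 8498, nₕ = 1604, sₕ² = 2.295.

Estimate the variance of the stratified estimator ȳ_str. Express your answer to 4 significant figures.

Var(ȳ_str) = Σₕ Wₕ²(1 − fₕ)sₕ²/nₕ with Wₕ = Nₕ/N, N = 27218.
Large: Wₕ = 0.68778015; term = 0.68778015²·(1 − 0.24674145)·2.73/4619 = 2.1059983 × 10^-4.
Medium: Wₕ = 0.31221985; term = 0.31221985²·(1 − 0.18875029)·2.295/1604 = 1.1314983 × 10^-4.
Sum = 3.2374966 × 10^-4.

3.237 × 10^-4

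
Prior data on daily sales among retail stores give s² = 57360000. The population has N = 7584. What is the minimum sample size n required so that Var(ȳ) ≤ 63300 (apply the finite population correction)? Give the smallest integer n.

Without fpc, n₀ = s²/D = 57360000/63300 = 906.1611.
With fpc, (1 − n/N)·s²/n ≤ D requires n ≥ n₀/(1 + n₀/N) = 906.1611/(1 + 906.1611/7584) = 809.4459.
Rounding up, n = 810.

810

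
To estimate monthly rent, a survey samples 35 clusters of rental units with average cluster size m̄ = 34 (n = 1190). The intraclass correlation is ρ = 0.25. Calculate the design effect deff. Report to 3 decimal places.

deff = 1 + (34 − 1)·0.25 = 1 + 8.25 = 9.25.

9.250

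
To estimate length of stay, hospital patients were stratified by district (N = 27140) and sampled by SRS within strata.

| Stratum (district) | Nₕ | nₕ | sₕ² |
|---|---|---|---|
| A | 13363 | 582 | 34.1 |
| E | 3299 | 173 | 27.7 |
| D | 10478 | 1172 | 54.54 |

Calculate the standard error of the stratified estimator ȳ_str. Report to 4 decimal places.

0.1483

Var(ȳ_str) = Σₕ Wₕ²(1 − fₕ)sₕ²/nₕ with Wₕ = Nₕ/N, N = 27140.
A: Wₕ = 0.49237288; term = 0.49237288²·(1 − 0.04355309)·34.1/582 = 0.013585653.
E: Wₕ = 0.12155490; term = 0.12155490²·(1 − 0.05244013)·27.7/173 = 0.0022417401.
D: Wₕ = 0.38607222; term = 0.38607222²·(1 − 0.11185341)·54.54/1172 = 0.0061604052.
Sum = 0.021987798.
SE = √(0.021987798) = 0.1483.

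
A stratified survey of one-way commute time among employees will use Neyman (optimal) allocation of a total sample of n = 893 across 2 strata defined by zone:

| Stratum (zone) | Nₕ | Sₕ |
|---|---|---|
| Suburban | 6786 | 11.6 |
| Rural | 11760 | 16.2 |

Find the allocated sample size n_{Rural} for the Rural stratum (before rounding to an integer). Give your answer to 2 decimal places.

Neyman allocation: nₕ = n·NₕSₕ / Σⱼ NⱼSⱼ.
Σ NⱼSⱼ = 6786·11.6 + 11760·16.2 = 269229.6.
n_{Rural} = 893·11760·16.2 / 269229.6 = 631.90.

631.90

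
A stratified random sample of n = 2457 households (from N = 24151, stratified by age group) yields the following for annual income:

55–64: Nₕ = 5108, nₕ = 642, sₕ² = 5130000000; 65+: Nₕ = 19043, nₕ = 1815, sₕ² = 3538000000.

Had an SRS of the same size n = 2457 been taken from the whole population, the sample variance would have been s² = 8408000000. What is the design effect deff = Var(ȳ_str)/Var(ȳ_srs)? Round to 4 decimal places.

0.4584

Var(ȳ_str) = Σ Wₕ²(1−fₕ)sₕ²/nₕ with Wₕ = Nₕ/24151:
  55–64: (5108/24151)²·(1−642/5108)·5130000000/642 = 312522.8
  65+: (19043/24151)²·(1−1815/19043)·3538000000/1815 = 1.0964307 × 10^6
  → Var(ȳ_str) = 1.4089535 × 10^6.
Var(ȳ_srs) = (1 − 2457/24151)·8408000000/2457 = 3.0739165 × 10^6.
deff = (1.4089535 × 10^6) / (3.0739165 × 10^6) = 0.4584.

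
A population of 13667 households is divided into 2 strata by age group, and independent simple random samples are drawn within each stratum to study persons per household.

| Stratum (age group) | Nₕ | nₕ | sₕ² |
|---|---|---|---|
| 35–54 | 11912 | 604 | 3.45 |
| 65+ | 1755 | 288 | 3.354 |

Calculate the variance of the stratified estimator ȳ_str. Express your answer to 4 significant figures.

0.004280

Var(ȳ_str) = Σₕ Wₕ²(1 − fₕ)sₕ²/nₕ with Wₕ = Nₕ/N, N = 13667.
35–54: Wₕ = 0.87158850; term = 0.87158850²·(1 − 0.05070517)·3.45/604 = 0.0041191371.
65+: Wₕ = 0.12841150; term = 0.12841150²·(1 − 0.16410256)·3.354/288 = 1.6052084 × 10^-4.
Sum = 0.0042796579.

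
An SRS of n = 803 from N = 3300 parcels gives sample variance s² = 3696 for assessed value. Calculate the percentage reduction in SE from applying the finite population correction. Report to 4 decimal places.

13.0134

f = n/N = 803/3300 = 0.24333333.
SE_no-fpc = √(s²/n) = 2.1453997; SE_fpc = √((1−f)s²/n) = 1.86621.
Ratio = √(1−f) = 0.86986589. Reduction = 100·(1 − 0.86986589) = 13.0134%.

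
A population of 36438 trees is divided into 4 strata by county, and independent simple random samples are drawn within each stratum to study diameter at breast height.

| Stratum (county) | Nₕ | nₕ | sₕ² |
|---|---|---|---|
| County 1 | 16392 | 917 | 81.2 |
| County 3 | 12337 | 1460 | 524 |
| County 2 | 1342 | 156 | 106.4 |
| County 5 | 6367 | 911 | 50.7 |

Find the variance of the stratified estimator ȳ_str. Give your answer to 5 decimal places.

Var(ȳ_str) = Σₕ Wₕ²(1 − fₕ)sₕ²/nₕ with Wₕ = Nₕ/N, N = 36438.
County 1: Wₕ = 0.44986004; term = 0.44986004²·(1 − 0.05594192)·81.2/917 = 0.016917658.
County 3: Wₕ = 0.33857511; term = 0.33857511²·(1 − 0.11834320)·524/1460 = 0.036273383.
County 2: Wₕ = 0.03682968; term = 0.03682968²·(1 − 0.11624441)·106.4/156 = 8.1760807 × 10^-4.
County 5: Wₕ = 0.17473517; term = 0.17473517²·(1 − 0.14308151)·50.7/911 = 0.0014560951.
Sum = 0.055464744.

0.05546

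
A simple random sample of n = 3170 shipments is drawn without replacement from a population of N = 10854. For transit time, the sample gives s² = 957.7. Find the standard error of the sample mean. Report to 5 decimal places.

Under SRS without replacement, Var(ȳ) = (1 − f)·s²/n with f = n/N = 3170/10854 = 0.29205823.
Var(ȳ) = (1 − 0.29205823)·957.7/3170 = 0.70794177·0.30211356 = 0.21387881.
SE(ȳ) = √(0.21387881) = 0.46247.

0.46247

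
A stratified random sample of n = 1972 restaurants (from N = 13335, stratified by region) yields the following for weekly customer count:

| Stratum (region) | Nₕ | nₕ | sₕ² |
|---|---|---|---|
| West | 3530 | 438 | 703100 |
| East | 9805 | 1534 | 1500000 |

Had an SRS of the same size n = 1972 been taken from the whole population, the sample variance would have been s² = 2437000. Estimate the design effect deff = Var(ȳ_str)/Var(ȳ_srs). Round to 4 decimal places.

Var(ȳ_str) = Σ Wₕ²(1−fₕ)sₕ²/nₕ with Wₕ = Nₕ/13335:
  West: (3530/13335)²·(1−438/3530)·703100/438 = 98.530602
  East: (9805/13335)²·(1−1534/9805)·1500000/1534 = 445.94929
  → Var(ȳ_str) = 544.47989.
Var(ȳ_srs) = (1 − 1972/13335)·2437000/1972 = 1053.0491.
deff = 544.47989 / 1053.0491 = 0.5171.

0.5171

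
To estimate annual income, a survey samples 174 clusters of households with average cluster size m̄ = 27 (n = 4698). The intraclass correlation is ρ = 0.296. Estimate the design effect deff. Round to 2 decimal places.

8.70

deff = 1 + (27 − 1)·0.296 = 1 + 7.696 = 8.696.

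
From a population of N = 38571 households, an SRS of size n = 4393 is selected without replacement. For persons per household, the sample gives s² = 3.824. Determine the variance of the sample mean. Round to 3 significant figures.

7.71 × 10^-4

Under SRS without replacement, Var(ȳ) = (1 − f)·s²/n with f = n/N = 4393/38571 = 0.11389386.
Var(ȳ) = (1 − 0.11389386)·3.824/4393 = 0.88610614·8.7047576 × 10^-4 = 7.7133391 × 10^-4.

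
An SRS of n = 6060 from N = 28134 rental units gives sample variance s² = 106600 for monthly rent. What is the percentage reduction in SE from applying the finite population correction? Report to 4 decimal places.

11.4222

f = n/N = 6060/28134 = 0.21539774.
SE_no-fpc = √(s²/n) = 4.1941339; SE_fpc = √((1−f)s²/n) = 3.7150706.
Ratio = √(1−f) = 0.88577777. Reduction = 100·(1 − 0.88577777) = 11.4222%.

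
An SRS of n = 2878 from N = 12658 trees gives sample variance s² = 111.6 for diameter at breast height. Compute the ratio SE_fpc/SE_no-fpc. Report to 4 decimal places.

0.8790

f = n/N = 2878/12658 = 0.22736609.
SE_no-fpc = √(s²/n) = 0.19691858; SE_fpc = √((1−f)s²/n) = 0.17309064.
Ratio = √(1−f) = 0.87899597.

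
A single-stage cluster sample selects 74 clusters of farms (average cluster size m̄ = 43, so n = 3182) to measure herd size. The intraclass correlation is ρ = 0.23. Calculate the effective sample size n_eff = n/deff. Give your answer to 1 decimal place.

298.5

deff = 1 + (43 − 1)·0.23 = 1 + 9.66 = 10.66.
n_eff = 3182 / 10.66 = 298.5.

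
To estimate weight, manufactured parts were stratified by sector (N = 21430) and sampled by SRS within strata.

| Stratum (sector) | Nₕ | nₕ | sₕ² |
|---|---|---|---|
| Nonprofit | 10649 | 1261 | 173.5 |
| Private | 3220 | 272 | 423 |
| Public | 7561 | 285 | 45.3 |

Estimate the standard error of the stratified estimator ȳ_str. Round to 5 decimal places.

0.28485

Var(ȳ_str) = Σₕ Wₕ²(1 − fₕ)sₕ²/nₕ with Wₕ = Nₕ/N, N = 21430.
Nonprofit: Wₕ = 0.49692021; term = 0.49692021²·(1 − 0.11841487)·173.5/1261 = 0.029951733.
Private: Wₕ = 0.15025665; term = 0.15025665²·(1 − 0.08447205)·423/272 = 0.032144781.
Public: Wₕ = 0.35282315; term = 0.35282315²·(1 − 0.03769343)·45.3/285 = 0.019040613.
Sum = 0.081137127.
SE = √(0.081137127) = 0.28485.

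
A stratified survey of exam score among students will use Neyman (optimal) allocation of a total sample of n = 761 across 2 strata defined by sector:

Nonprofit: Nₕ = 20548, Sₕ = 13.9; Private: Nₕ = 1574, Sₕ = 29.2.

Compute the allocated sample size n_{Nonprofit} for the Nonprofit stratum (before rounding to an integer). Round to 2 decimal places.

655.52

Neyman allocation: nₕ = n·NₕSₕ / Σⱼ NⱼSⱼ.
Σ NⱼSⱼ = 20548·13.9 + 1574·29.2 = 331578.
n_{Nonprofit} = 761·20548·13.9 / 331578 = 655.52.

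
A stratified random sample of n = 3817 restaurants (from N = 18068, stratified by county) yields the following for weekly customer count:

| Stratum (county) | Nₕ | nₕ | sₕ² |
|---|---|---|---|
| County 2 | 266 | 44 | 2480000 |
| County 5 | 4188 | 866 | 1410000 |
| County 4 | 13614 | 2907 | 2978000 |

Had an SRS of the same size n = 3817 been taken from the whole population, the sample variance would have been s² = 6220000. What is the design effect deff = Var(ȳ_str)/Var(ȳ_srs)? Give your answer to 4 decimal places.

0.4178

Var(ȳ_str) = Σ Wₕ²(1−fₕ)sₕ²/nₕ with Wₕ = Nₕ/18068:
  County 2: (266/18068)²·(1−44/266)·2480000/44 = 10.195616
  County 5: (4188/18068)²·(1−866/4188)·1410000/866 = 69.388477
  County 4: (13614/18068)²·(1−2907/13614)·2978000/2907 = 457.41779
  → Var(ȳ_str) = 537.00188.
Var(ȳ_srs) = (1 − 3817/18068)·6220000/3817 = 1285.297.
deff = 537.00188 / 1285.297 = 0.4178.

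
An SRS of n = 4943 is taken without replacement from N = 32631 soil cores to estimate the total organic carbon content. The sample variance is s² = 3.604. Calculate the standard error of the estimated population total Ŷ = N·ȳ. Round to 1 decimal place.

Var(Ŷ) = N²·Var(ȳ) = N²·(1 − n/N)·s²/n.
f = 4943/32631 = 0.15148172; Var(ȳ) = 0.84851828·3.604/4943 = 6.1866475 × 10^-4.
Var(Ŷ) = 32631² · (6.1866475 × 10^-4) = 658743.19.
SE(Ŷ) = √(658743.19) = 811.6.

811.6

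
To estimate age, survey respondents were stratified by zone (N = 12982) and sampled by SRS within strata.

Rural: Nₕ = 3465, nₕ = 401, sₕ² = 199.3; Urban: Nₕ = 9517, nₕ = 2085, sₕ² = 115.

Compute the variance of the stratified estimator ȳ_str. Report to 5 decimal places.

Var(ȳ_str) = Σₕ Wₕ²(1 − fₕ)sₕ²/nₕ with Wₕ = Nₕ/N, N = 12982.
Rural: Wₕ = 0.26690803; term = 0.26690803²·(1 − 0.11572872)·199.3/401 = 0.031309182.
Urban: Wₕ = 0.73309197; term = 0.73309197²·(1 − 0.21908164)·115/2085 = 0.023148046.
Sum = 0.054457228.

0.05446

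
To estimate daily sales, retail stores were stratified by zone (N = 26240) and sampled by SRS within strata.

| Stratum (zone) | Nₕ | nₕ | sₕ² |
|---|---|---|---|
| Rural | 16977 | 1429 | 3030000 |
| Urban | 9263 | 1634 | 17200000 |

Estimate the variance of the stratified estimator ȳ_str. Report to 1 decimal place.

1893.2

Var(ȳ_str) = Σₕ Wₕ²(1 − fₕ)sₕ²/nₕ with Wₕ = Nₕ/N, N = 26240.
Rural: Wₕ = 0.64698933; term = 0.64698933²·(1 − 0.08417270)·3030000/1429 = 812.86462.
Urban: Wₕ = 0.35301067; term = 0.35301067²·(1 − 0.17640073)·17200000/1634 = 1080.3588.
Sum = 1893.2234.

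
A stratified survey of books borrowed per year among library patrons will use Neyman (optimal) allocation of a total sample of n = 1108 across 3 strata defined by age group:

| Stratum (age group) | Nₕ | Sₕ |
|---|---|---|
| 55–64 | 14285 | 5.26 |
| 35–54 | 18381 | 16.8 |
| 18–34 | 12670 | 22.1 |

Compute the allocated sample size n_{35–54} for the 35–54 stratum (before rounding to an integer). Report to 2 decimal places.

Neyman allocation: nₕ = n·NₕSₕ / Σⱼ NⱼSⱼ.
Σ NⱼSⱼ = 14285·5.26 + 18381·16.8 + 12670·22.1 = 663946.9.
n_{35–54} = 1108·18381·16.8 / 663946.9 = 515.33.

515.33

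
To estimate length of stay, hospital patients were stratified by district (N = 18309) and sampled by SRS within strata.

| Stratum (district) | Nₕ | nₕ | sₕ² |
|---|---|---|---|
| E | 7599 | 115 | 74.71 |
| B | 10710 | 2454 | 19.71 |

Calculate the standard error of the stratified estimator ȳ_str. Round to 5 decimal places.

0.33516

Var(ȳ_str) = Σₕ Wₕ²(1 − fₕ)sₕ²/nₕ with Wₕ = Nₕ/N, N = 18309.
E: Wₕ = 0.41504178; term = 0.41504178²·(1 − 0.01513357)·74.71/115 = 0.1102153.
B: Wₕ = 0.58495822; term = 0.58495822²·(1 − 0.22913165)·19.71/2454 = 0.0021185659.
Sum = 0.11233387.
SE = √(0.11233387) = 0.33516.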